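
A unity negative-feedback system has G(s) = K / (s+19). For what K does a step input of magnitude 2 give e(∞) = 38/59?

The open loop has no poles at the origin → type 0 system.
K_p = lim_{s→0} G(s) = K / (19) = (1/19)·K.
e_ss = 2/(1 + K_p) = 38/59 ⇒ 1 + (1/19)·K = 59/19 ⇒ K = 40.

40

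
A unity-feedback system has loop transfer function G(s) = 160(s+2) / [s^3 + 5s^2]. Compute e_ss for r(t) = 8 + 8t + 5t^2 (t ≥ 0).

The denominator has no term below 5s^2 — 2 poles at s=0, type 2. Treating each term separately:
  • 8: tracked with zero error.
  • 8t: tracked with zero error.
  • 5t^2: e_ss = 10/K_a with K_a=64 → 5/32.
Total e_ss = 5/32.

5/32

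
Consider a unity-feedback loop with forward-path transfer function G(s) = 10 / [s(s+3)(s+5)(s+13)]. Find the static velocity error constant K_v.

System type = 1 (one pole at s=0).
K_v = lim_{s→0} s·G(s) = 10 / (3·5·13) = 2/39.

2/39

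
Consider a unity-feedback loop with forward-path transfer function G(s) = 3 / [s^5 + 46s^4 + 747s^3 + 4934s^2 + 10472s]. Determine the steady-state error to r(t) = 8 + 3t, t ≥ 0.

Lowest-order denominator term is 10472s, so the open loop has 1 pole at the origin → type 1 system. Taking each input component in turn:
  • 8: tracked with zero error.
  • 3t: e_ss = 3/K_v with K_v=3/10472 → 10472.
Total e_ss = 10472.

10472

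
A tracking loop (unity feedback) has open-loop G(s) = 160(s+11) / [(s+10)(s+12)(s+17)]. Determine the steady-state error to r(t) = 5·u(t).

No free integrators in G(s): this is a type 0 system.
K_p = lim_{s→0} G(s) = 160·11 / (10·12·17) = 44/51.
e_ss = 5/(1 + K_p) = 5/(95/51) = 51/19.

51/19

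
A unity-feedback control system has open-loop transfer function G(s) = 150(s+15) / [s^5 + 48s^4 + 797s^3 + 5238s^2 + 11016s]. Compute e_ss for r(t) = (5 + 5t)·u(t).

24.48

Factoring s from the denominator leaves a polynomial with constant term 11016, so the system is type 1. Treating each term separately:
  • 5: tracked with zero error.
  • 5t: e_ss = 5/K_v with K_v=125/612 → 24.48.
Total e_ss = 24.48.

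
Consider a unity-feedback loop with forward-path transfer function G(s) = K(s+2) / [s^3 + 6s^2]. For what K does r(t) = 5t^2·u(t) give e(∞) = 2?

The denominator has no term below 6s^2 — 2 poles at s=0, type 2.
K_a = lim_{s→0} s^2·G(s) = K·2 / 6 = (1/3)·K.
e_ss = 10/K_a = 2 ⇒ K_a = 5 ⇒ K = 5/(1/3) = 15.

15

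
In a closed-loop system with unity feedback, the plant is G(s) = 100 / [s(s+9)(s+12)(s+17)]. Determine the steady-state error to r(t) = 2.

0

System type = 1 (one pole at s=0).
A type-1 system has K_p = ∞, so it tracks a step input with zero steady-state error.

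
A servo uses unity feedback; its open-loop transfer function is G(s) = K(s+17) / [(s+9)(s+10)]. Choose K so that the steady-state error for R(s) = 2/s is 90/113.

G(s) has no factors of s in the denominator, so the system is type 0.
K_p = lim_{s→0} G(s) = K·17 / (9·10) = (17/90)·K.
e_ss = 2/(1 + K_p) = 90/113 ⇒ 1 + (17/90)·K = 113/45 ⇒ K = 8.

8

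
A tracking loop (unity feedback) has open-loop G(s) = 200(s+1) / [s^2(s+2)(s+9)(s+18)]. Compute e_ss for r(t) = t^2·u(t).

G(s) has two factors of s in the denominator, so the system is type 2.
K_a = lim_{s→0} s^2·G(s) = 200·1 / (2·9·18) = 50/81.
r(t) = t^2 gives R(s) = 2/s^3.
e_ss = 2/K_a = 2/(50/81) = 3.24.

3.24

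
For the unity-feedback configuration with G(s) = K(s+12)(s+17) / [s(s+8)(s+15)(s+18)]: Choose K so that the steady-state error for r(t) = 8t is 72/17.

20

One free integrator in G(s): this is a type 1 system.
K_v = lim_{s→0} s·G(s) = K·12·17 / (8·15·18) = (17/180)·K.
e_ss = 8/K_v = 72/17 ⇒ K_v = 17/9 ⇒ K = (17/9)/(17/180) = 20.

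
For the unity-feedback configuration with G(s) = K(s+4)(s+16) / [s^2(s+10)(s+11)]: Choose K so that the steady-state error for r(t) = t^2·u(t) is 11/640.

The open loop has two poles at the origin → type 2 system.
K_a = lim_{s→0} s^2·G(s) = K·4·16 / (10·11) = (32/55)·K.
e_ss = 2/K_a = 11/640 ⇒ K_a = 1280/11 ⇒ K = (1280/11)/(32/55) = 200.

200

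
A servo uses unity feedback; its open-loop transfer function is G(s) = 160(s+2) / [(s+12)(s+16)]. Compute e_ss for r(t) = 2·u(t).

0.75

No free integrators in G(s): this is a type 0 system.
K_p = lim_{s→0} G(s) = 160·2 / (12·16) = 5/3.
e_ss = 2/(1 + K_p) = 2/(8/3) = 0.75.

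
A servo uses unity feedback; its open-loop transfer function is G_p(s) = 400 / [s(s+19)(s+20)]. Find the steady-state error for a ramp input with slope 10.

9.5

The open loop has one pole at the origin → type 1 system.
K_v = lim_{s→0} s·G_p(s) = 400 / (19·20) = 20/19.
e_ss = 10/K_v = 10/(20/19) = 9.5.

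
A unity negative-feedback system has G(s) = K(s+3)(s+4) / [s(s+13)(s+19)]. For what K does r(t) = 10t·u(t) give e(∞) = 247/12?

10

The open loop has one pole at the origin → type 1 system.
K_v = lim_{s→0} s·G(s) = K·3·4 / (13·19) = (12/247)·K.
e_ss = 10/K_v = 247/12 ⇒ K_v = 120/247 ⇒ K = (120/247)/(12/247) = 10.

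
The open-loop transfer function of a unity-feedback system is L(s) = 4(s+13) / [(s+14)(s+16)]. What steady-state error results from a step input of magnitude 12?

No free integrators in L(s): this is a type 0 system.
K_p = lim_{s→0} L(s) = 4·13 / (14·16) = 13/56.
e_ss = 12/(1 + K_p) = 12/(69/56) = 224/23.

224/23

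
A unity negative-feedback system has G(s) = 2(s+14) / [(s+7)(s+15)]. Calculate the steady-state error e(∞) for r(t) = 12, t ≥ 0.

No free integrators in G(s): this is a type 0 system.
K_p = lim_{s→0} G(s) = 2·14 / (7·15) = 4/15.
e_ss = 12/(1 + K_p) = 12/(19/15) = 180/19.

180/19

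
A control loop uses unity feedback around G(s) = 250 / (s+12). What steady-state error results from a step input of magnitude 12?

System type = 0 (no poles at s=0).
K_p = lim_{s→0} G(s) = 250 / (12) = 125/6.
e_ss = 12/(1 + K_p) = 12/(131/6) = 72/131.

72/131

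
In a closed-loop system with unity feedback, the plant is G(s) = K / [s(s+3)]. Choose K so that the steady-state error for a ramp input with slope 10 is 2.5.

12

G(s) has one factor of s in the denominator, so the system is type 1.
K_v = lim_{s→0} s·G(s) = K / (3) = (1/3)·K.
e_ss = 10/K_v = 2.5 ⇒ K_v = 4 ⇒ K = 4/(1/3) = 12.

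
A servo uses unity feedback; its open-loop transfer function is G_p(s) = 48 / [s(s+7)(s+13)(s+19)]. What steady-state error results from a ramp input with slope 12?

G_p(s) has one factor of s in the denominator, so the system is type 1.
K_v = lim_{s→0} s·G_p(s) = 48 / (7·13·19) = 48/1729.
e_ss = 12/K_v = 12/(48/1729) = 432.25.

432.25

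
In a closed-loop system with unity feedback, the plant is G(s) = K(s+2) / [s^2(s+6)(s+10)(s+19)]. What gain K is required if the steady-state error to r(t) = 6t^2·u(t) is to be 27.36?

250

System type = 2 (two poles at s=0).
K_a = lim_{s→0} s^2·G(s) = K·2 / (6·10·19) = (1/570)·K.
e_ss = 12/K_a = 27.36 ⇒ K_a = 25/57 ⇒ K = (25/57)/(1/570) = 250.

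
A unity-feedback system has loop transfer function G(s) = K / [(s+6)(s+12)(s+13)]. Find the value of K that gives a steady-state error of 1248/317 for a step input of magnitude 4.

15

No free integrators in G(s): this is a type 0 system.
K_p = lim_{s→0} G(s) = K / (6·12·13) = (1/936)·K.
e_ss = 4/(1 + K_p) = 1248/317 ⇒ 1 + (1/936)·K = 317/312 ⇒ K = 15.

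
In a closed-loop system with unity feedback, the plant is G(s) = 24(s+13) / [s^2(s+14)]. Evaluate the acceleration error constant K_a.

System type = 2 (two poles at s=0).
K_a = lim_{s→0} s^2·G(s) = 24·13 / (14) = 156/7.

156/7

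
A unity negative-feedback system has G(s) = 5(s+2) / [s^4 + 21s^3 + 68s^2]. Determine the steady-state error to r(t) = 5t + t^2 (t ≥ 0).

Factoring s^2 from the denominator leaves a polynomial with constant term 68, so the system is type 2. By superposition:
  • 5t: tracked with zero error.
  • t^2: e_ss = 2/K_a with K_a=5/34 → 13.6.
Total e_ss = 13.6.

13.6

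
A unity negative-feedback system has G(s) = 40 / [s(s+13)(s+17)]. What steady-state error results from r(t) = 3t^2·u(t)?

The open loop has one pole at the origin → type 1 system.
For a type-1 system K_a = 0, so e_ss to a parabolic input is unbounded.

infinity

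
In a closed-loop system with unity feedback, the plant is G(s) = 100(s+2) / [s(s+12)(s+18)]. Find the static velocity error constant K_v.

System type = 1 (one pole at s=0).
K_v = lim_{s→0} s·G(s) = 100·2 / (12·18) = 25/27.

25/27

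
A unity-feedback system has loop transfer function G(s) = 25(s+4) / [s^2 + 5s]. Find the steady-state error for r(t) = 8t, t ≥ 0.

The denominator has no term below 5s — 1 pole at s=0, type 1.
K_v = lim_{s→0} s·G(s) = 25·4 / 5 = 20.
e_ss = 8/K_v = 8/20 = 0.4.

0.4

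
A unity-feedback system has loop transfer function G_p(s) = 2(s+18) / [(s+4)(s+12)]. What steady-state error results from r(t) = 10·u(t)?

40/7

The open loop has no poles at the origin → type 0 system.
K_p = lim_{s→0} G_p(s) = 2·18 / (4·12) = 0.75.
e_ss = 10/(1 + K_p) = 10/1.75 = 40/7.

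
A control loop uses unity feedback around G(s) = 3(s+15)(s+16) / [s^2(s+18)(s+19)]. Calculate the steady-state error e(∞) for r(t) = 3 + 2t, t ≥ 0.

System type = 2 (two poles at s=0). By superposition:
  • 3: tracked with zero error.
  • 2t: tracked with zero error.
Total e_ss = 0.

0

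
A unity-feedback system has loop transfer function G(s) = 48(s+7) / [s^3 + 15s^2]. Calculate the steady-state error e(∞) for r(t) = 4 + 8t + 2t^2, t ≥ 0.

The denominator has no term below 15s^2 — 2 poles at s=0, type 2. Taking each input component in turn:
  • 4: tracked with zero error.
  • 8t: tracked with zero error.
  • 2t^2: e_ss = 4/K_a with K_a=22.4 → 5/28.
Total e_ss = 5/28.

5/28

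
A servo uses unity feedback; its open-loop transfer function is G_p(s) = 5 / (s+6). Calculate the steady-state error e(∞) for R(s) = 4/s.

24/11

The open loop has no poles at the origin → type 0 system.
K_p = lim_{s→0} G_p(s) = 5 / (6) = 5/6.
e_ss = 4/(1 + K_p) = 4/(11/6) = 24/11.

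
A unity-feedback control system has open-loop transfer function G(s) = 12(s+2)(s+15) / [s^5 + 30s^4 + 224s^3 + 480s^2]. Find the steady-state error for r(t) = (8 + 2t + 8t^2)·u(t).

64/3

Lowest-order denominator term is 480s^2, so the open loop has 2 poles at the origin → type 2 system. Treating each term separately:
  • 8: tracked with zero error.
  • 2t: tracked with zero error.
  • 8t^2: e_ss = 16/K_a with K_a=0.75 → 64/3.
Total e_ss = 64/3.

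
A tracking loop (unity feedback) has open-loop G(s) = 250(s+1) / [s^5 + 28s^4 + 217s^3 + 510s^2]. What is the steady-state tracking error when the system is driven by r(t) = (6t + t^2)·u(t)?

4.08

The denominator has no term below 510s^2 — 2 poles at s=0, type 2. By superposition:
  • 6t: tracked with zero error.
  • t^2: e_ss = 2/K_a with K_a=25/51 → 4.08.
Total e_ss = 4.08.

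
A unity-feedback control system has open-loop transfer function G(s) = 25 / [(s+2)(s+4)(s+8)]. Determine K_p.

No free integrators in G(s): this is a type 0 system.
K_p = lim_{s→0} G(s) = 25 / (2·4·8) = 25/64.

25/64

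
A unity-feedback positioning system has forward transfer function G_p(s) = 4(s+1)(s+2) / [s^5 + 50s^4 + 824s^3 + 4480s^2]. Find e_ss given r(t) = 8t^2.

8960

Factoring s^2 from the denominator leaves a polynomial with constant term 4480, so the system is type 2.
K_a = lim_{s→0} s^2·G_p(s) = 4·1·2 / 4480 = 1/560.
r(t) = 8t^2 gives R(s) = 16/s^3.
e_ss = 16/K_a = 16/(1/560) = 8960.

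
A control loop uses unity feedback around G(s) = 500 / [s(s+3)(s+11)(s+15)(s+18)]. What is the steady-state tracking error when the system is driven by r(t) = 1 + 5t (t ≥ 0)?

One free integrator in G(s): this is a type 1 system. Taking each input component in turn:
  • 1: tracked with zero error.
  • 5t: e_ss = 5/K_v with K_v=50/891 → 89.1.
Total e_ss = 89.1.

89.1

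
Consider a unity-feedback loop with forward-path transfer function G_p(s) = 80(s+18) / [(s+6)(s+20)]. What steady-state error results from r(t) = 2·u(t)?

System type = 0 (no poles at s=0).
K_p = lim_{s→0} G_p(s) = 80·18 / (6·20) = 12.
e_ss = 2/(1 + K_p) = 2/13.

2/13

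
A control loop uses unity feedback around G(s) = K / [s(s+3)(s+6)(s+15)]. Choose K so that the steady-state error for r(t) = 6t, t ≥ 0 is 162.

10

One free integrator in G(s): this is a type 1 system.
K_v = lim_{s→0} s·G(s) = K / (3·6·15) = (1/270)·K.
e_ss = 6/K_v = 162 ⇒ K_v = 1/27 ⇒ K = (1/27)/(1/270) = 10.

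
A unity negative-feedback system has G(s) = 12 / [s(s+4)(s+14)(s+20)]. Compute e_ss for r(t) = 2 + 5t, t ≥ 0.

1400/3

One free integrator in G(s): this is a type 1 system. Treating each term separately:
  • 2: tracked with zero error.
  • 5t: e_ss = 5/K_v with K_v=3/280 → 1400/3.
Total e_ss = 1400/3.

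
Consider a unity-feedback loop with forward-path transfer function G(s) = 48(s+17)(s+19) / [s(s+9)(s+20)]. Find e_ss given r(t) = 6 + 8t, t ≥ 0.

30/323

G(s) has one factor of s in the denominator, so the system is type 1. By superposition:
  • 6: tracked with zero error.
  • 8t: e_ss = 8/K_v with K_v=1292/15 → 30/323.
Total e_ss = 30/323.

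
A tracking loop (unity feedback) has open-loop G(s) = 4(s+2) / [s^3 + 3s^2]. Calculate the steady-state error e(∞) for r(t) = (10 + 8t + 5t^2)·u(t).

The denominator has no term below 3s^2 — 2 poles at s=0, type 2. Treating each term separately:
  • 10: tracked with zero error.
  • 8t: tracked with zero error.
  • 5t^2: e_ss = 10/K_a with K_a=8/3 → 3.75.
Total e_ss = 3.75.

3.75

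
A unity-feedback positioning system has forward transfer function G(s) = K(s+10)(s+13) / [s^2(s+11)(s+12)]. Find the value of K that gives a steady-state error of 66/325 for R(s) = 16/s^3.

80

Two free integrators in G(s): this is a type 2 system.
K_a = lim_{s→0} s^2·G(s) = K·10·13 / (11·12) = (65/66)·K.
e_ss = 16/K_a = 66/325 ⇒ K_a = 2600/33 ⇒ K = (2600/33)/(65/66) = 80.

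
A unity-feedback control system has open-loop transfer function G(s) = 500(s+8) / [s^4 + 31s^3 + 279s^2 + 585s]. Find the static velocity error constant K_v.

Lowest-order denominator term is 585s, so the open loop has 1 pole at the origin → type 1 system.
K_v = lim_{s→0} s·G(s) = 500·8 / 585 = 800/117.

800/117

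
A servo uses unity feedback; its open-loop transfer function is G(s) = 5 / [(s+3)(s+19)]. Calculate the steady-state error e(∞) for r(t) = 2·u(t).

G(s) has no factors of s in the denominator, so the system is type 0.
K_p = lim_{s→0} G(s) = 5 / (3·19) = 5/57.
e_ss = 2/(1 + K_p) = 2/(62/57) = 57/31.

57/31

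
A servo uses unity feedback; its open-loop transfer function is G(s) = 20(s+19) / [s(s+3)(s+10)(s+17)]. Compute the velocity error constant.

38/51

System type = 1 (one pole at s=0).
K_v = lim_{s→0} s·G(s) = 20·19 / (3·10·17) = 38/51.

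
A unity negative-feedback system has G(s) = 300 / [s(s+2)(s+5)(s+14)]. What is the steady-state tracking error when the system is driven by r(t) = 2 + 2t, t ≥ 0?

14/15

One free integrator in G(s): this is a type 1 system. Taking each input component in turn:
  • 2: tracked with zero error.
  • 2t: e_ss = 2/K_v with K_v=15/7 → 14/15.
Total e_ss = 14/15.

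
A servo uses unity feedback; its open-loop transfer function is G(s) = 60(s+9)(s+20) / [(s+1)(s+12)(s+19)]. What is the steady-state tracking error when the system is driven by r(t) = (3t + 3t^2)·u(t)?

G(s) has no factors of s in the denominator, so the system is type 0. By superposition:
  • 3t: a type-0 system cannot track it, e_ss → ∞.
  • 3t^2: a type-0 system cannot track it, e_ss → ∞.
The unbounded component dominates.

infinity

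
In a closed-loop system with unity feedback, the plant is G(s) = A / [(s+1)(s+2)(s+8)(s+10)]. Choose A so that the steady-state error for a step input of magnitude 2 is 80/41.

System type = 0 (no poles at s=0).
K_p = lim_{s→0} G(s) = A / (1·2·8·10) = (1/160)·A.
e_ss = 2/(1 + K_p) = 80/41 ⇒ 1 + (1/160)·A = 1.025 ⇒ A = 4.

4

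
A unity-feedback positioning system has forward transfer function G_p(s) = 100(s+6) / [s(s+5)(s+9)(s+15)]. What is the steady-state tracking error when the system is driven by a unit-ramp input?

1.125

One free integrator in G_p(s): this is a type 1 system.
K_v = lim_{s→0} s·G_p(s) = 100·6 / (5·9·15) = 8/9.
e_ss = 1/K_v = 1/(8/9) = 1.125.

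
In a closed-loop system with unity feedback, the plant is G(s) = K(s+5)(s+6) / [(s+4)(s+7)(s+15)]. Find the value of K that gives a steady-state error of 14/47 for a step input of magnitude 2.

80

The open loop has no poles at the origin → type 0 system.
K_p = lim_{s→0} G(s) = K·5·6 / (4·7·15) = (1/14)·K.
e_ss = 2/(1 + K_p) = 14/47 ⇒ 1 + (1/14)·K = 47/7 ⇒ K = 80.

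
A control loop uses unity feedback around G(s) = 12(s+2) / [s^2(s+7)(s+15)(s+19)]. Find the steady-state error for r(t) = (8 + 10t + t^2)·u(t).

166.25

Two free integrators in G(s): this is a type 2 system. Taking each input component in turn:
  • 8: tracked with zero error.
  • 10t: tracked with zero error.
  • t^2: e_ss = 2/K_a with K_a=8/665 → 166.25.
Total e_ss = 166.25.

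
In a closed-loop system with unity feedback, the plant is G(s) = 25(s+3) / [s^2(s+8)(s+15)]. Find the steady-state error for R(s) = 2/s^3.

3.2

G(s) has two factors of s in the denominator, so the system is type 2.
K_a = lim_{s→0} s^2·G(s) = 25·3 / (8·15) = 0.625.
r(t) = t^2 gives R(s) = 2/s^3.
e_ss = 2/K_a = 2/0.625 = 3.2.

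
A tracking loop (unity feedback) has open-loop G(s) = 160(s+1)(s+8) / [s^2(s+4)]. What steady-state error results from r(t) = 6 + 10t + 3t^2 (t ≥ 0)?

3/160

The open loop has two poles at the origin → type 2 system. Taking each input component in turn:
  • 6: tracked with zero error.
  • 10t: tracked with zero error.
  • 3t^2: e_ss = 6/K_a with K_a=320 → 3/160.
Total e_ss = 3/160.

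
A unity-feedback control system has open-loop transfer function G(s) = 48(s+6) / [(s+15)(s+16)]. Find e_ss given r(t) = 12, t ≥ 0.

60/11

System type = 0 (no poles at s=0).
K_p = lim_{s→0} G(s) = 48·6 / (15·16) = 1.2.
e_ss = 12/(1 + K_p) = 12/2.2 = 60/11.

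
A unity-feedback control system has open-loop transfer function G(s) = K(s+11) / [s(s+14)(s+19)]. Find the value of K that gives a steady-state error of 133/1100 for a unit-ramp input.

One free integrator in G(s): this is a type 1 system.
K_v = lim_{s→0} s·G(s) = K·11 / (14·19) = (11/266)·K.
e_ss = 1/K_v = 133/1100 ⇒ K_v = 1100/133 ⇒ K = (1100/133)/(11/266) = 200.

200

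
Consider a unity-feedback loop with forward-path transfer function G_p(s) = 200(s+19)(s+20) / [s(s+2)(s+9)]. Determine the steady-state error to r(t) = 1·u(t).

One free integrator in G_p(s): this is a type 1 system.
K_p = ∞ for a type-1 system; e_ss to a step is zero.

0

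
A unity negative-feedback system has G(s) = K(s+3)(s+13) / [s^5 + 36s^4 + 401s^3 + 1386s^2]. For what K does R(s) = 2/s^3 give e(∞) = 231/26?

Lowest-order denominator term is 1386s^2, so the open loop has 2 poles at the origin → type 2 system.
K_a = lim_{s→0} s^2·G(s) = K·3·13 / 1386 = (13/462)·K.
e_ss = 2/K_a = 231/26 ⇒ K_a = 52/231 ⇒ K = (52/231)/(13/462) = 8.

8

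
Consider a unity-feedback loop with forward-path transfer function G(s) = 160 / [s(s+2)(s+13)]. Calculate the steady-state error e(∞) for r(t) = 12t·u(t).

1.95

One free integrator in G(s): this is a type 1 system.
K_v = lim_{s→0} s·G(s) = 160 / (2·13) = 80/13.
e_ss = 12/K_v = 12/(80/13) = 1.95.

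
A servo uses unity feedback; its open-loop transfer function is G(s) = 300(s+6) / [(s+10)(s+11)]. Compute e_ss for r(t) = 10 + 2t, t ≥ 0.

infinity

System type = 0 (no poles at s=0). By superposition:
  • 10: e_ss = 10/(1+K_p) with K_p=180/11 → 110/191.
  • 2t: a type-0 system cannot track it, e_ss → ∞.
The unbounded component dominates.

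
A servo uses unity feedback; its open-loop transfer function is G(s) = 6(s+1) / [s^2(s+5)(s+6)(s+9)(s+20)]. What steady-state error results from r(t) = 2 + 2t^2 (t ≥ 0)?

The open loop has two poles at the origin → type 2 system. By superposition:
  • 2: tracked with zero error.
  • 2t^2: e_ss = 4/K_a with K_a=1/900 → 3600.
Total e_ss = 3600.

3600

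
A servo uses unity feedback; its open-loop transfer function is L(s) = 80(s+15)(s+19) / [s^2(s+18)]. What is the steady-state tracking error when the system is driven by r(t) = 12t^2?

9/475

L(s) has two factors of s in the denominator, so the system is type 2.
K_a = lim_{s→0} s^2·L(s) = 80·15·19 / (18) = 3800/3.
r(t) = 12t^2 gives R(s) = 24/s^3.
e_ss = 24/K_a = 24/(3800/3) = 9/475.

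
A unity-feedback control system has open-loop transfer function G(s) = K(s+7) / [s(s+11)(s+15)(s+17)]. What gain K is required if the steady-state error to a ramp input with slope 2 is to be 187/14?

G(s) has one factor of s in the denominator, so the system is type 1.
K_v = lim_{s→0} s·G(s) = K·7 / (11·15·17) = (7/2805)·K.
e_ss = 2/K_v = 187/14 ⇒ K_v = 28/187 ⇒ K = (28/187)/(7/2805) = 60.

60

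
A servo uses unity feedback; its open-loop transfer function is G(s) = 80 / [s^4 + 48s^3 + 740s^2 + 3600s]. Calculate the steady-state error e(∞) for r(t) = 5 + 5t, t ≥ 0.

Factoring s from the denominator leaves a polynomial with constant term 3600, so the system is type 1. Treating each term separately:
  • 5: tracked with zero error.
  • 5t: e_ss = 5/K_v with K_v=1/45 → 225.
Total e_ss = 225.

225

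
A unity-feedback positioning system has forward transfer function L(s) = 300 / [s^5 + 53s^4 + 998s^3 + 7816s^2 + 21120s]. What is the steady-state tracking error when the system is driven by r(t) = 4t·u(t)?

The denominator has no term below 21120s — 1 pole at s=0, type 1.
K_v = lim_{s→0} s·L(s) = 300 / 21120 = 5/352.
e_ss = 4/K_v = 4/(5/352) = 281.6.

281.6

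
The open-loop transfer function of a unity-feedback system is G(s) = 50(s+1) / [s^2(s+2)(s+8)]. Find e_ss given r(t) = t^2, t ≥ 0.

0.64

System type = 2 (two poles at s=0).
K_a = lim_{s→0} s^2·G(s) = 50·1 / (2·8) = 3.125.
r(t) = t^2 gives R(s) = 2/s^3.
e_ss = 2/K_a = 2/3.125 = 0.64.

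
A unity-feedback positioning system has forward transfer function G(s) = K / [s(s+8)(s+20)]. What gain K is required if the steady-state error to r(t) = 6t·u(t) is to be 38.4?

25

System type = 1 (one pole at s=0).
K_v = lim_{s→0} s·G(s) = K / (8·20) = (1/160)·K.
e_ss = 6/K_v = 38.4 ⇒ K_v = 5/32 ⇒ K = (5/32)/(1/160) = 25.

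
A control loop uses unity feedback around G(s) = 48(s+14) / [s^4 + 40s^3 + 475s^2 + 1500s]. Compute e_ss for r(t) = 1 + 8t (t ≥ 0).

The denominator has no term below 1500s — 1 pole at s=0, type 1. Taking each input component in turn:
  • 1: tracked with zero error.
  • 8t: e_ss = 8/K_v with K_v=0.448 → 125/7.
Total e_ss = 125/7.

125/7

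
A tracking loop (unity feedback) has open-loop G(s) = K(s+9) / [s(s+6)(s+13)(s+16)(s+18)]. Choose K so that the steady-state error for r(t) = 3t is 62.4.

System type = 1 (one pole at s=0).
K_v = lim_{s→0} s·G(s) = K·9 / (6·13·16·18) = (1/2496)·K.
e_ss = 3/K_v = 62.4 ⇒ K_v = 5/104 ⇒ K = (5/104)/(1/2496) = 120.

120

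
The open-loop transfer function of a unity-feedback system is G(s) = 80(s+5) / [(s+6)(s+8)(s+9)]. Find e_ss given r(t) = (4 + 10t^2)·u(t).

The open loop has no poles at the origin → type 0 system. By superposition:
  • 4: e_ss = 4/(1+K_p) with K_p=25/27 → 27/13.
  • 10t^2: a type-0 system cannot track it, e_ss → ∞.
The unbounded component dominates.

infinity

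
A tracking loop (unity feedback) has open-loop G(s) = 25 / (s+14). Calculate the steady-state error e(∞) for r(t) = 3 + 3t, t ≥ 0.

System type = 0 (no poles at s=0). Treating each term separately:
  • 3: e_ss = 3/(1+K_p) with K_p=25/14 → 14/13.
  • 3t: a type-0 system cannot track it, e_ss → ∞.
The unbounded component dominates.

infinity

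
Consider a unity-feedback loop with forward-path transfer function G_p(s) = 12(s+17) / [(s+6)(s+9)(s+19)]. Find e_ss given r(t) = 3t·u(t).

No free integrators in G_p(s): this is a type 0 system.
For a type-0 system K_v = 0, so e_ss to a ramp input is unbounded.

infinity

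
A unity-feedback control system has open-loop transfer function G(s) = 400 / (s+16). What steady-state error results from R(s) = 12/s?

6/13

The open loop has no poles at the origin → type 0 system.
K_p = lim_{s→0} G(s) = 400 / (16) = 25.
e_ss = 12/(1 + K_p) = 12/26 = 6/13.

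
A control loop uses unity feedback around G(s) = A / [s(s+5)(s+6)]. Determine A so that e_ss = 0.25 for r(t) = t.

120

One free integrator in G(s): this is a type 1 system.
K_v = lim_{s→0} s·G(s) = A / (5·6) = (1/30)·A.
e_ss = 1/K_v = 0.25 ⇒ K_v = 4 ⇒ A = 4/(1/30) = 120.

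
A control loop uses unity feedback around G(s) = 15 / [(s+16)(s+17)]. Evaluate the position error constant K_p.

No free integrators in G(s): this is a type 0 system.
K_p = lim_{s→0} G(s) = 15 / (16·17) = 15/272.

15/272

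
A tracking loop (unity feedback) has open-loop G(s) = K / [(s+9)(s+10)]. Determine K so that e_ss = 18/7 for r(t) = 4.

System type = 0 (no poles at s=0).
K_p = lim_{s→0} G(s) = K / (9·10) = (1/90)·K.
e_ss = 4/(1 + K_p) = 18/7 ⇒ 1 + (1/90)·K = 14/9 ⇒ K = 50.

50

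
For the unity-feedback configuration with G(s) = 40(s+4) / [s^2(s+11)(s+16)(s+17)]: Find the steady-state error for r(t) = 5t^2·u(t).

187

The open loop has two poles at the origin → type 2 system.
K_a = lim_{s→0} s^2·G(s) = 40·4 / (11·16·17) = 10/187.
r(t) = 5t^2 gives R(s) = 10/s^3.
e_ss = 10/K_a = 10/(10/187) = 187.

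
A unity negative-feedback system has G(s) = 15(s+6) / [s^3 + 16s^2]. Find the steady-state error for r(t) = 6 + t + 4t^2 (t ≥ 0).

The denominator has no term below 16s^2 — 2 poles at s=0, type 2. Taking each input component in turn:
  • 6: tracked with zero error.
  • t: tracked with zero error.
  • 4t^2: e_ss = 8/K_a with K_a=5.625 → 64/45.
Total e_ss = 64/45.

64/45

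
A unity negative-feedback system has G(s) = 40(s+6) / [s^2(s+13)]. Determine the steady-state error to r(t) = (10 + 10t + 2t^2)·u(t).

G(s) has two factors of s in the denominator, so the system is type 2. Taking each input component in turn:
  • 10: tracked with zero error.
  • 10t: tracked with zero error.
  • 2t^2: e_ss = 4/K_a with K_a=240/13 → 13/60.
Total e_ss = 13/60.

13/60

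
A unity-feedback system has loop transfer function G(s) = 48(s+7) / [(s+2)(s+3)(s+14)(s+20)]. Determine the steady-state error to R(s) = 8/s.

20/3

No free integrators in G(s): this is a type 0 system.
K_p = lim_{s→0} G(s) = 48·7 / (2·3·14·20) = 0.2.
e_ss = 8/(1 + K_p) = 8/1.2 = 20/3.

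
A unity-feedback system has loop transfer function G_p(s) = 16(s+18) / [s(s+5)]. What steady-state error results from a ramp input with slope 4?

G_p(s) has one factor of s in the denominator, so the system is type 1.
K_v = lim_{s→0} s·G_p(s) = 16·18 / (5) = 57.6.
e_ss = 4/K_v = 4/57.6 = 5/72.

5/72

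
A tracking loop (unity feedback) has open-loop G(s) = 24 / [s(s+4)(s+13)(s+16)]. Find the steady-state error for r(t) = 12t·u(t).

416

G(s) has one factor of s in the denominator, so the system is type 1.
K_v = lim_{s→0} s·G(s) = 24 / (4·13·16) = 3/104.
e_ss = 12/K_v = 12/(3/104) = 416.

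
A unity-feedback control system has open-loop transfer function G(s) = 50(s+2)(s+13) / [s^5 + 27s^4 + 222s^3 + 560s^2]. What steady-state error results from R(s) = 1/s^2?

The denominator has no term below 560s^2 — 2 poles at s=0, type 2.
A type-2 system has K_v = ∞, so it tracks a ramp input with zero steady-state error.

0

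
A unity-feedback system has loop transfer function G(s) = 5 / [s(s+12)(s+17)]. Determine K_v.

G(s) has one factor of s in the denominator, so the system is type 1.
K_v = lim_{s→0} s·G(s) = 5 / (12·17) = 5/204.

5/204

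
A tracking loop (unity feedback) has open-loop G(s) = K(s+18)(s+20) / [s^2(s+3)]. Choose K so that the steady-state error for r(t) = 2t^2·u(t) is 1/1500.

50

Two free integrators in G(s): this is a type 2 system.
K_a = lim_{s→0} s^2·G(s) = K·18·20 / (3) = 120·K.
e_ss = 4/K_a = 1/1500 ⇒ K_a = 6000 ⇒ K = 6000/120 = 50.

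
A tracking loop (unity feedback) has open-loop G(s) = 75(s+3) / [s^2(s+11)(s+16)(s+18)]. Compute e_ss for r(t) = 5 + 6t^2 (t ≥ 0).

The open loop has two poles at the origin → type 2 system. By superposition:
  • 5: tracked with zero error.
  • 6t^2: e_ss = 12/K_a with K_a=25/352 → 168.96.
Total e_ss = 168.96.

168.96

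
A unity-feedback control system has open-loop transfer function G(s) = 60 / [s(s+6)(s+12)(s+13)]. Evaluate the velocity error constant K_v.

G(s) has one factor of s in the denominator, so the system is type 1.
K_v = lim_{s→0} s·G(s) = 60 / (6·12·13) = 5/78.

5/78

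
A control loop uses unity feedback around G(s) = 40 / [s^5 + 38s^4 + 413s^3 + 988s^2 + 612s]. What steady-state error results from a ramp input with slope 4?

61.2

The denominator has no term below 612s — 1 pole at s=0, type 1.
K_v = lim_{s→0} s·G(s) = 40 / 612 = 10/153.
e_ss = 4/K_v = 4/(10/153) = 61.2.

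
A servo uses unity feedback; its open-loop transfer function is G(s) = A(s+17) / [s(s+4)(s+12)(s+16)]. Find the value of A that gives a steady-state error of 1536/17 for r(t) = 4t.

System type = 1 (one pole at s=0).
K_v = lim_{s→0} s·G(s) = A·17 / (4·12·16) = (17/768)·A.
e_ss = 4/K_v = 1536/17 ⇒ K_v = 17/384 ⇒ A = (17/384)/(17/768) = 2.

2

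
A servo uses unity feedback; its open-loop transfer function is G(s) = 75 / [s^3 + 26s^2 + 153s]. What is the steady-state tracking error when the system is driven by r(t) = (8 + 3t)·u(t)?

Lowest-order denominator term is 153s, so the open loop has 1 pole at the origin → type 1 system. Taking each input component in turn:
  • 8: tracked with zero error.
  • 3t: e_ss = 3/K_v with K_v=25/51 → 6.12.
Total e_ss = 6.12.

6.12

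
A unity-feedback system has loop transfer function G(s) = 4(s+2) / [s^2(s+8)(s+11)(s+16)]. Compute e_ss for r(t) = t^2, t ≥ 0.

System type = 2 (two poles at s=0).
K_a = lim_{s→0} s^2·G(s) = 4·2 / (8·11·16) = 1/176.
r(t) = t^2 gives R(s) = 2/s^3.
e_ss = 2/K_a = 2/(1/176) = 352.

352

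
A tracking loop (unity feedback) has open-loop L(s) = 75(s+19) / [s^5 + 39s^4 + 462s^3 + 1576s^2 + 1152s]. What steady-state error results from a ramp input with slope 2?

Lowest-order denominator term is 1152s, so the open loop has 1 pole at the origin → type 1 system.
K_v = lim_{s→0} s·L(s) = 75·19 / 1152 = 475/384.
e_ss = 2/K_v = 2/(475/384) = 768/475.

768/475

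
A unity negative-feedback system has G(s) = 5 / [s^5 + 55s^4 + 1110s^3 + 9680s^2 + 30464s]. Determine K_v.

Lowest-order denominator term is 30464s, so the open loop has 1 pole at the origin → type 1 system.
K_v = lim_{s→0} s·G(s) = 5 / 30464 = 5/30464.

5/30464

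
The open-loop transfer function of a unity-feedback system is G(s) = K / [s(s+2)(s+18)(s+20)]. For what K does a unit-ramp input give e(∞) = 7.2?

100

System type = 1 (one pole at s=0).
K_v = lim_{s→0} s·G(s) = K / (2·18·20) = (1/720)·K.
e_ss = 1/K_v = 7.2 ⇒ K_v = 5/36 ⇒ K = (5/36)/(1/720) = 100.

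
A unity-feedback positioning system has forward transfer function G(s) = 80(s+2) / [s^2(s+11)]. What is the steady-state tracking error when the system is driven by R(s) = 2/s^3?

Two free integrators in G(s): this is a type 2 system.
K_a = lim_{s→0} s^2·G(s) = 80·2 / (11) = 160/11.
r(t) = t^2 gives R(s) = 2/s^3.
e_ss = 2/K_a = 2/(160/11) = 0.1375.

0.1375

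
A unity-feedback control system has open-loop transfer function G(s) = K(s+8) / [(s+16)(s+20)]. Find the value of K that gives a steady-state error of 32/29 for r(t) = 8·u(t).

The open loop has no poles at the origin → type 0 system.
K_p = lim_{s→0} G(s) = K·8 / (16·20) = 0.025·K.
e_ss = 8/(1 + K_p) = 32/29 ⇒ 1 + 0.025·K = 7.25 ⇒ K = 250.

250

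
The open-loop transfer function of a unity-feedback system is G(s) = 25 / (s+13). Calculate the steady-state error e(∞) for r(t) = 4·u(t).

No free integrators in G(s): this is a type 0 system.
K_p = lim_{s→0} G(s) = 25 / (13) = 25/13.
e_ss = 4/(1 + K_p) = 4/(38/13) = 26/19.

26/19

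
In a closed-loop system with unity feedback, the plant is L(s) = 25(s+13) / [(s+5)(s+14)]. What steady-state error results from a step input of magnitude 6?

84/79

No free integrators in L(s): this is a type 0 system.
K_p = lim_{s→0} L(s) = 25·13 / (5·14) = 65/14.
e_ss = 6/(1 + K_p) = 6/(79/14) = 84/79.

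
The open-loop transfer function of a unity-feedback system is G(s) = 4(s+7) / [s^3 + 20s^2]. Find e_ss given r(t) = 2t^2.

The denominator has no term below 20s^2 — 2 poles at s=0, type 2.
K_a = lim_{s→0} s^2·G(s) = 4·7 / 20 = 1.4.
r(t) = 2t^2 gives R(s) = 4/s^3.
e_ss = 4/K_a = 4/1.4 = 20/7.

20/7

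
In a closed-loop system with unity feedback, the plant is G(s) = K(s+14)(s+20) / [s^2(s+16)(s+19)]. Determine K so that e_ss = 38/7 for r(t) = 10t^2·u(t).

The open loop has two poles at the origin → type 2 system.
K_a = lim_{s→0} s^2·G(s) = K·14·20 / (16·19) = (35/38)·K.
e_ss = 20/K_a = 38/7 ⇒ K_a = 70/19 ⇒ K = (70/19)/(35/38) = 4.

4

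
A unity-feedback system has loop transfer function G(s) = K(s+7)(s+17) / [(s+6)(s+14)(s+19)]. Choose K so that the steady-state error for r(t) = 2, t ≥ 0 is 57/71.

No free integrators in G(s): this is a type 0 system.
K_p = lim_{s→0} G(s) = K·7·17 / (6·14·19) = (17/228)·K.
e_ss = 2/(1 + K_p) = 57/71 ⇒ 1 + (17/228)·K = 142/57 ⇒ K = 20.

20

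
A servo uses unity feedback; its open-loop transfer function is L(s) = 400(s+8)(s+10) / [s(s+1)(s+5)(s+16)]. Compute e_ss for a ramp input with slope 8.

0.02

One free integrator in L(s): this is a type 1 system.
K_v = lim_{s→0} s·L(s) = 400·8·10 / (1·5·16) = 400.
e_ss = 8/K_v = 8/400 = 0.02.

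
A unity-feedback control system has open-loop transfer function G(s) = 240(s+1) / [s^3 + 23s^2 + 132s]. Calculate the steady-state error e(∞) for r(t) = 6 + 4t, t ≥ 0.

Factoring s from the denominator leaves a polynomial with constant term 132, so the system is type 1. Treating each term separately:
  • 6: tracked with zero error.
  • 4t: e_ss = 4/K_v with K_v=20/11 → 2.2.
Total e_ss = 2.2.

2.2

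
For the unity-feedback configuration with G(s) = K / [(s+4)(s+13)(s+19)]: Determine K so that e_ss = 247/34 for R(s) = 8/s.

100

System type = 0 (no poles at s=0).
K_p = lim_{s→0} G(s) = K / (4·13·19) = (1/988)·K.
e_ss = 8/(1 + K_p) = 247/34 ⇒ 1 + (1/988)·K = 272/247 ⇒ K = 100.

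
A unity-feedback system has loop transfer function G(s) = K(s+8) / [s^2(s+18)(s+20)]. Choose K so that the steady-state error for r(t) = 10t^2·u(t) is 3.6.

G(s) has two factors of s in the denominator, so the system is type 2.
K_a = lim_{s→0} s^2·G(s) = K·8 / (18·20) = (1/45)·K.
e_ss = 20/K_a = 3.6 ⇒ K_a = 50/9 ⇒ K = (50/9)/(1/45) = 250.

250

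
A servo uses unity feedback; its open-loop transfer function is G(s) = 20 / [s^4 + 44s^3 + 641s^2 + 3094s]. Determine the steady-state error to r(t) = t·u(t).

154.7

The denominator has no term below 3094s — 1 pole at s=0, type 1.
K_v = lim_{s→0} s·G(s) = 20 / 3094 = 10/1547.
e_ss = 1/K_v = 1/(10/1547) = 154.7.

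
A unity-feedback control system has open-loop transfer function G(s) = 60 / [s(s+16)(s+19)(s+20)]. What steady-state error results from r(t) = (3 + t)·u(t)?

System type = 1 (one pole at s=0). Taking each input component in turn:
  • 3: tracked with zero error.
  • t: e_ss = 1/K_v with K_v=3/304 → 304/3.
Total e_ss = 304/3.

304/3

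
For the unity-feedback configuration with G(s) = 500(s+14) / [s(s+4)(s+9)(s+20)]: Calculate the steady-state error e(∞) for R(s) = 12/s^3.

infinity

G(s) has one factor of s in the denominator, so the system is type 1.
K_a = lim_{s→0} s^2·G(s) = 0; the steady-state error to this parabolic input grows without bound.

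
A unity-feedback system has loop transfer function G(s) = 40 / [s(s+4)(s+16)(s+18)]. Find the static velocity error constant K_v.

5/144

G(s) has one factor of s in the denominator, so the system is type 1.
K_v = lim_{s→0} s·G(s) = 40 / (4·16·18) = 5/144.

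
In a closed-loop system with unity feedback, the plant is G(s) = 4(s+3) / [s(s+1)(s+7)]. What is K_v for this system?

12/7

G(s) has one factor of s in the denominator, so the system is type 1.
K_v = lim_{s→0} s·G(s) = 4·3 / (1·7) = 12/7.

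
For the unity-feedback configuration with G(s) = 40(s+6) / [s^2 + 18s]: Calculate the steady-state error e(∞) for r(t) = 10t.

0.75

The denominator has no term below 18s — 1 pole at s=0, type 1.
K_v = lim_{s→0} s·G(s) = 40·6 / 18 = 40/3.
e_ss = 10/K_v = 10/(40/3) = 0.75.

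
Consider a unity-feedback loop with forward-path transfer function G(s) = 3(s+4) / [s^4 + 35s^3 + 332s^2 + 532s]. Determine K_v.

3/133

The denominator has no term below 532s — 1 pole at s=0, type 1.
K_v = lim_{s→0} s·G(s) = 3·4 / 532 = 3/133.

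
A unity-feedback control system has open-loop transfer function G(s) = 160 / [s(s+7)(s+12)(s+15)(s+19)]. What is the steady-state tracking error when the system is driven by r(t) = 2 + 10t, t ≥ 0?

System type = 1 (one pole at s=0). Treating each term separately:
  • 2: tracked with zero error.
  • 10t: e_ss = 10/K_v with K_v=8/1197 → 1496.25.
Total e_ss = 1496.25.

1496.25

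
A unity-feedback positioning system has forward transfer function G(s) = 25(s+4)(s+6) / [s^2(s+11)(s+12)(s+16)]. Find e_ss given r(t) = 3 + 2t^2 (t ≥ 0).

Two free integrators in G(s): this is a type 2 system. Treating each term separately:
  • 3: tracked with zero error.
  • 2t^2: e_ss = 4/K_a with K_a=25/88 → 14.08.
Total e_ss = 14.08.

14.08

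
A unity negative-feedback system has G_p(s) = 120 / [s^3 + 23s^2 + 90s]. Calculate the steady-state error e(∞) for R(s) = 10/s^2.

Factoring s from the denominator leaves a polynomial with constant term 90, so the system is type 1.
K_v = lim_{s→0} s·G_p(s) = 120 / 90 = 4/3.
e_ss = 10/K_v = 10/(4/3) = 7.5.

7.5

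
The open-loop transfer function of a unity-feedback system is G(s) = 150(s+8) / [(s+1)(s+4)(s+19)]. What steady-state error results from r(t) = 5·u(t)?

The open loop has no poles at the origin → type 0 system.
K_p = lim_{s→0} G(s) = 150·8 / (1·4·19) = 300/19.
e_ss = 5/(1 + K_p) = 5/(319/19) = 95/319.

95/319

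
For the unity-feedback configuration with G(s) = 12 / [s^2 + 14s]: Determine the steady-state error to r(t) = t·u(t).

7/6

The denominator has no term below 14s — 1 pole at s=0, type 1.
K_v = lim_{s→0} s·G(s) = 12 / 14 = 6/7.
e_ss = 1/K_v = 1/(6/7) = 7/6.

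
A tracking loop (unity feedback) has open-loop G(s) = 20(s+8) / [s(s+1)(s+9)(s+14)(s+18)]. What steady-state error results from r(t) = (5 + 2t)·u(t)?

28.35

One free integrator in G(s): this is a type 1 system. Taking each input component in turn:
  • 5: tracked with zero error.
  • 2t: e_ss = 2/K_v with K_v=40/567 → 28.35.
Total e_ss = 28.35.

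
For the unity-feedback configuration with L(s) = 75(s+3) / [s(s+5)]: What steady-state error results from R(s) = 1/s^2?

L(s) has one factor of s in the denominator, so the system is type 1.
K_v = lim_{s→0} s·L(s) = 75·3 / (5) = 45.
e_ss = 1/K_v = 1/45.

1/45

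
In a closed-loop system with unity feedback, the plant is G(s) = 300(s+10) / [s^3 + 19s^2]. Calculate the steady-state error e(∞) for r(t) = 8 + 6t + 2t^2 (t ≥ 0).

Factoring s^2 from the denominator leaves a polynomial with constant term 19, so the system is type 2. Treating each term separately:
  • 8: tracked with zero error.
  • 6t: tracked with zero error.
  • 2t^2: e_ss = 4/K_a with K_a=3000/19 → 19/750.
Total e_ss = 19/750.

19/750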